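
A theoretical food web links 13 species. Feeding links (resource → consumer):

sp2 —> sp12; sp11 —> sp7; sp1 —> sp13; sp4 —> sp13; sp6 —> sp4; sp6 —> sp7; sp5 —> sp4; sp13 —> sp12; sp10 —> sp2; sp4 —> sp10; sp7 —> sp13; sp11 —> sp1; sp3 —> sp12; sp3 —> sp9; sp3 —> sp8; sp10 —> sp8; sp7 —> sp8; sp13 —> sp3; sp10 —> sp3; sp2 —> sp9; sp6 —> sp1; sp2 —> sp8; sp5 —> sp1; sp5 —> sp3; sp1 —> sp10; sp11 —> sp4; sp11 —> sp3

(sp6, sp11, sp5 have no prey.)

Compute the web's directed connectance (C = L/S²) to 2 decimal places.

The web has S = 13 species and L = 27 feeding links.
C = L / S² = 27 / 169 = 0.1598 ≈ 0.16.

C = 0.16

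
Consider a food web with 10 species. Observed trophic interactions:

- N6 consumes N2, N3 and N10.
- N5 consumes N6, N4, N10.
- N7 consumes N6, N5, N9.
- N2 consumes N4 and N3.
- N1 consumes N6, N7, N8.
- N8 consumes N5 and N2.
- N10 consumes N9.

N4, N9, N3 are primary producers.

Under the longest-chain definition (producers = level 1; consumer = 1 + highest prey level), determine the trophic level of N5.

N9 is a producer → level 1.
N10 eats N9 → level 2.
N6 eats N10 (level 2); other prey at levels: N3 1, N2 2 → level 3.
N5 eats N6 (level 3); other prey at levels: N4 1, N10 2 → level 4.

Trophic level 4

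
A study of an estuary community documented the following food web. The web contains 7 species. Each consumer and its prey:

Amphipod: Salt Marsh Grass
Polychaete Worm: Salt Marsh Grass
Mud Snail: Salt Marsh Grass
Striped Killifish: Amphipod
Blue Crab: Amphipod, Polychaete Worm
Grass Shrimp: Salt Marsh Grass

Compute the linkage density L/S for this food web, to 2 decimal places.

L/S = 1.00

There are L = 7 links among S = 7 species.
L/S = 7/7 = 1.0000 ≈ 1.00.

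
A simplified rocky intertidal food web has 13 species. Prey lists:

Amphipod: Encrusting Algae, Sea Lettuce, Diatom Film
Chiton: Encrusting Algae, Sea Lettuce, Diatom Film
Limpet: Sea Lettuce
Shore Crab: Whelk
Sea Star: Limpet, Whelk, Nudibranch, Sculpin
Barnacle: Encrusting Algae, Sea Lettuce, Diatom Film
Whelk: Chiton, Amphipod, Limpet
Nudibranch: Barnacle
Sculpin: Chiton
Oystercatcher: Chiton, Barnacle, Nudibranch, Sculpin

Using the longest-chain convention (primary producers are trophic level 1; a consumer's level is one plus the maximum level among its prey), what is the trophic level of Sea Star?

Encrusting Algae is a producer → level 1.
Barnacle eats Encrusting Algae (level 1); other prey at levels: Sea Lettuce 1, Diatom Film 1 → level 2.
Nudibranch eats Barnacle → level 3.
Sea Star eats Nudibranch (level 3); other prey at levels: Limpet 2, Whelk 3, Sculpin 3 → level 4.

Trophic level 4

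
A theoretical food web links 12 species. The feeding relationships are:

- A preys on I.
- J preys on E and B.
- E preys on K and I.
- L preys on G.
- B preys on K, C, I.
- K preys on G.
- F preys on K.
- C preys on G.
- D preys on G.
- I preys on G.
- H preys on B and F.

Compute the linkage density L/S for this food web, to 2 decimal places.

L/S = 1.33

There are L = 16 links among S = 12 species.
L/S = 16/12 = 1.3333 ≈ 1.33.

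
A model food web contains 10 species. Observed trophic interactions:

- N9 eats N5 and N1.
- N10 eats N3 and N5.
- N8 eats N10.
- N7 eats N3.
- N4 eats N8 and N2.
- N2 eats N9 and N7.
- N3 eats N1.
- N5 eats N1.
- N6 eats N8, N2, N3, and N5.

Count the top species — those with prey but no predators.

Top species (has prey, but nothing eats it): N6, N4.
Count: 2.

2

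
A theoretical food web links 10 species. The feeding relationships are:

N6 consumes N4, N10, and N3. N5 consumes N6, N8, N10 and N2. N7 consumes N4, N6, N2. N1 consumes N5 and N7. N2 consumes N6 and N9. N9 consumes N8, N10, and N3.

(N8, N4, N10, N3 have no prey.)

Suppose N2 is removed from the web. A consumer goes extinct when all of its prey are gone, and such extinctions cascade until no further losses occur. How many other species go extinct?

0

Remove N2.
Every predator of it retains at least one other prey: N7 still has N4, N6; N5 still has N8, N10, N6.
No consumer loses all prey, so no secondary extinctions occur.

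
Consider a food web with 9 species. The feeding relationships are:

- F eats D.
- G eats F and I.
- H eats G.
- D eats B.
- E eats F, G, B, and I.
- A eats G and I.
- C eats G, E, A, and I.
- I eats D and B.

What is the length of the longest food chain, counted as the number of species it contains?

One longest chain: B → D → F → G → A → C.
It has 6 species and 5 links.

6 species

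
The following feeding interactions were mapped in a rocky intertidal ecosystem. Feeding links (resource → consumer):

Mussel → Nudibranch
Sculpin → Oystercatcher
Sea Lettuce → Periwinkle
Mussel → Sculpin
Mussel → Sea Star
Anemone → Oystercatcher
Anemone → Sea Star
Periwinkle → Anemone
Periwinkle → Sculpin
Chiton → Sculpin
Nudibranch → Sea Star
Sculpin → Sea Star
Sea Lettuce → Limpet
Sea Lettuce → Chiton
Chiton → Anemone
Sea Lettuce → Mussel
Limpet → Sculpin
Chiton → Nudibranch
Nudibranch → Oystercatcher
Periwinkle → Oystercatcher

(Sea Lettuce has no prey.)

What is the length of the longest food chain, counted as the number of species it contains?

4 species

One longest chain: Sea Lettuce → Chiton → Anemone → Sea Star.
It has 4 species and 3 links.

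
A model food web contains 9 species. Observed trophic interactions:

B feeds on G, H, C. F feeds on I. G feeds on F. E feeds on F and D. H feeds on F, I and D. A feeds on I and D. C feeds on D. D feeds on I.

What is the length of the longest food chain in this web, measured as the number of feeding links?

One longest chain: I → F → G → B.
It has 4 species and 3 links.

3 links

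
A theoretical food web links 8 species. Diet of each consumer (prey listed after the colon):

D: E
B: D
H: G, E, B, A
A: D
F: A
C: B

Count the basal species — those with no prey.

Basal species (no prey listed): G, E.
Count: 2.

2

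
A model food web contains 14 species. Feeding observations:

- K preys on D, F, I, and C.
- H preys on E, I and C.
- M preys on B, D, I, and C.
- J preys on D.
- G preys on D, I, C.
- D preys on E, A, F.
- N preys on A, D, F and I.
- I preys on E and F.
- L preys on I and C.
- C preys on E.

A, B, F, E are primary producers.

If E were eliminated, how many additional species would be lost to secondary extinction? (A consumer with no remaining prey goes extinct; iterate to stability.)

1

Remove E.
Round 1: C (all prey gone) → extinct.
No further losses. Total secondary extinctions: 1.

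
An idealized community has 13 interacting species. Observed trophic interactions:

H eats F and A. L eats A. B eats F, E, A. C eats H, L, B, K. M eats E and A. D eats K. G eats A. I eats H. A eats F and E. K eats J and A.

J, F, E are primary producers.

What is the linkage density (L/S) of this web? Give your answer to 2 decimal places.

L/S = 1.46

There are L = 19 links among S = 13 species.
L/S = 19/13 = 1.4615 ≈ 1.46.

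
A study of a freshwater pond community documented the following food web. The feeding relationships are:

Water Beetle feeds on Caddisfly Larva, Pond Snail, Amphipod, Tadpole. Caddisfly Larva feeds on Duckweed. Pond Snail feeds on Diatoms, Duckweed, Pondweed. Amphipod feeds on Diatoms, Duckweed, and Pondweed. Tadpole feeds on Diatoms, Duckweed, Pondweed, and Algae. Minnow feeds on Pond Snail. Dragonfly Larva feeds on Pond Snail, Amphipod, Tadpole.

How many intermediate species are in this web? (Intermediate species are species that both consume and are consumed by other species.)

4

Intermediate species (has both prey and predators): Caddisfly Larva, Pond Snail, Amphipod, Tadpole.
Count: 4.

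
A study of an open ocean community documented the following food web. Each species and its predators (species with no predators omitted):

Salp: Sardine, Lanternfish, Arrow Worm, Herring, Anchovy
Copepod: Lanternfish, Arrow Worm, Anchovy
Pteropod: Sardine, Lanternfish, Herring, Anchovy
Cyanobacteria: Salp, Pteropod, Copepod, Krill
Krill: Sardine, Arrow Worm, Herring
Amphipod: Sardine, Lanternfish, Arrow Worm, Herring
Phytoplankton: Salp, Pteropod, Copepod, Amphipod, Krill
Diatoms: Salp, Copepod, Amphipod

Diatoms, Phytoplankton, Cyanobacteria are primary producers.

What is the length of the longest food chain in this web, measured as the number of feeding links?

One longest chain: Diatoms → Salp → Sardine.
It has 3 species and 2 links.

2 links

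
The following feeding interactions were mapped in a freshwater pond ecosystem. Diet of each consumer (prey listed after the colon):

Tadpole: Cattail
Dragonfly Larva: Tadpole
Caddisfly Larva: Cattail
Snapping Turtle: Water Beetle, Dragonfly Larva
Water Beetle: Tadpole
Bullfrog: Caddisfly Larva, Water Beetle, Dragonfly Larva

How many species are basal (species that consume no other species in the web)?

1

Basal species (no prey listed): Cattail.
Count: 1.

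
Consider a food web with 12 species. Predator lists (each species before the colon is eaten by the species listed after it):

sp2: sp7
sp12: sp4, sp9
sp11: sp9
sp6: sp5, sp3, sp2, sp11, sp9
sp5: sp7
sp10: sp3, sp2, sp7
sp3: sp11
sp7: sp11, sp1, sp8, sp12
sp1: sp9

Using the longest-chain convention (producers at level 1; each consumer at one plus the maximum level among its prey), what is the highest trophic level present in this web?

Producers (level 1): sp10, sp6.
sp6 → sp5 → sp7 → sp12 → sp4 gives sp4 level 5.
No species has a prey at level 5, so no species reaches level 6.

5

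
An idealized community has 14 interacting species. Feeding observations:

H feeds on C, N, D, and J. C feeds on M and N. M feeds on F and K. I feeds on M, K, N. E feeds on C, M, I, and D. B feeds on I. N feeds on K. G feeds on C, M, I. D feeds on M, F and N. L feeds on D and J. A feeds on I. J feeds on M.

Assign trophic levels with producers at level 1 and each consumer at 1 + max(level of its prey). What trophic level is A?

Trophic level 4

K is a producer → level 1.
M eats K (level 1); other prey at levels: F 1 → level 2.
I eats M (level 2); other prey at levels: K 1, N 2 → level 3.
A eats I → level 4.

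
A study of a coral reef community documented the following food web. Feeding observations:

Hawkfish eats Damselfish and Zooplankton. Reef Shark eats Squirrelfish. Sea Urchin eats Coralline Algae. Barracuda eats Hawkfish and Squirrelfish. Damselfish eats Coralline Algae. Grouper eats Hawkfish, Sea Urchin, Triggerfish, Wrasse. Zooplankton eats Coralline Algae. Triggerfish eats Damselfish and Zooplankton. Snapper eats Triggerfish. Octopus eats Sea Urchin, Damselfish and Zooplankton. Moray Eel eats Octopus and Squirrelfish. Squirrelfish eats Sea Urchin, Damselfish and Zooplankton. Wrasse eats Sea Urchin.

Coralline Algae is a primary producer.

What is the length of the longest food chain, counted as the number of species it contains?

4 species

One longest chain: Coralline Algae → Damselfish → Hawkfish → Barracuda.
It has 4 species and 3 links.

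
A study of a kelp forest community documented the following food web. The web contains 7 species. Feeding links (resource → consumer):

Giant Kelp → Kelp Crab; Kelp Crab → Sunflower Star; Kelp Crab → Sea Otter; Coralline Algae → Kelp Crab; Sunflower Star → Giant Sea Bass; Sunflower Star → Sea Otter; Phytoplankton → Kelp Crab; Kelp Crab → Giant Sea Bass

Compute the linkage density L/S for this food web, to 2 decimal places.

There are L = 8 links among S = 7 species.
L/S = 8/7 = 1.1429 ≈ 1.14.

L/S = 1.14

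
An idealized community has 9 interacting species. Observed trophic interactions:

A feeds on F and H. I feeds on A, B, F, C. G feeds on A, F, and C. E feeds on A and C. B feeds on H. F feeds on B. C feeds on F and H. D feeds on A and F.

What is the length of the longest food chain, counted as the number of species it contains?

5 species

One longest chain: H → B → F → A → I.
It has 5 species and 4 links.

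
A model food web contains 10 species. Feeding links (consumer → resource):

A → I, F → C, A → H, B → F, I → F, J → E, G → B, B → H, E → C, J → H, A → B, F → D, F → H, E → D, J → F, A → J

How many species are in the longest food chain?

4 species

One longest chain: D → F → B → G.
It has 4 species and 3 links.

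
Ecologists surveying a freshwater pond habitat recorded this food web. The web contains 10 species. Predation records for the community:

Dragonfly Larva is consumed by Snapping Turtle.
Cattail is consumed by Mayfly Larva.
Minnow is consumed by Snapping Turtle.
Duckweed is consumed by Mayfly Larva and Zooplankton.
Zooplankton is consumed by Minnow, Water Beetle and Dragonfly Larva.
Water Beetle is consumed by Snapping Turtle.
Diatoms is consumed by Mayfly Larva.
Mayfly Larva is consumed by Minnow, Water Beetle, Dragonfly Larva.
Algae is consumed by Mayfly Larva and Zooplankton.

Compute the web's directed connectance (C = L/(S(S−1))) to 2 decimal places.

C = 0.17

The web has S = 10 species and L = 15 feeding links.
C = L / (S(S−1)) = 15 / 90 = 0.1667 ≈ 0.17.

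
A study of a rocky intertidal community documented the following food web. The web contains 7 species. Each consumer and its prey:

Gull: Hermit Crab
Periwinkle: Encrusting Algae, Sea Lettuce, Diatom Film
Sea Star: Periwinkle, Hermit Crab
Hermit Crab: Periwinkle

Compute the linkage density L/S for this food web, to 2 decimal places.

L/S = 1.00

There are L = 7 links among S = 7 species.
L/S = 7/7 = 1.0000 ≈ 1.00.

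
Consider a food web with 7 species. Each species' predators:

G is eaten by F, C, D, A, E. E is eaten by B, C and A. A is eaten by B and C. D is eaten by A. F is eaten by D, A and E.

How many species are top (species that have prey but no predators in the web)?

Top species (has prey, but nothing eats it): C, B.
Count: 2.

2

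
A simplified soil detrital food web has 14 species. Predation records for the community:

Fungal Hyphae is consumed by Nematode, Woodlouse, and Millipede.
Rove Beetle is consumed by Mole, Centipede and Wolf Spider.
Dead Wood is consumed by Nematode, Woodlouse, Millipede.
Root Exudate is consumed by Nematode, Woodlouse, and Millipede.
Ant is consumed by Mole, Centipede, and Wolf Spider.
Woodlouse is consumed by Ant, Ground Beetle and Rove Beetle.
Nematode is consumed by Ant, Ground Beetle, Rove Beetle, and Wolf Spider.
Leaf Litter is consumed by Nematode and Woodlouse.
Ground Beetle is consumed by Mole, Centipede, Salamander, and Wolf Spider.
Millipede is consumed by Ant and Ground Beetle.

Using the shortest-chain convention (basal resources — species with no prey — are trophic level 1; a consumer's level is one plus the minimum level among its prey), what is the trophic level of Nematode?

Trophic level 2

Dead Wood has no prey (basal) → level 1.
Nematode eats Dead Wood → level 2.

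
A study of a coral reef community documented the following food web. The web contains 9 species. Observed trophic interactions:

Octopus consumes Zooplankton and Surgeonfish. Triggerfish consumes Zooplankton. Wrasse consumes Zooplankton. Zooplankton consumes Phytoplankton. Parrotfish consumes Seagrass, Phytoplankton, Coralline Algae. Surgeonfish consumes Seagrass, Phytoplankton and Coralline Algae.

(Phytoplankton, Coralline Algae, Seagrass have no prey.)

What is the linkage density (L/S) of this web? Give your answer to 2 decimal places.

There are L = 11 links among S = 9 species.
L/S = 11/9 = 1.2222 ≈ 1.22.

L/S = 1.22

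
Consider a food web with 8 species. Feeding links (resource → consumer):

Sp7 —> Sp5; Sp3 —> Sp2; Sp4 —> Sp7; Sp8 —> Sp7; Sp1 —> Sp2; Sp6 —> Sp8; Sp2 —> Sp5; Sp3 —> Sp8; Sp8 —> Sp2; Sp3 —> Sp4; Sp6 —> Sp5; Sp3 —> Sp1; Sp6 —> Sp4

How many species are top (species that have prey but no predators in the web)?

Top species (has prey, but nothing eats it): Sp5.
Count: 1.

1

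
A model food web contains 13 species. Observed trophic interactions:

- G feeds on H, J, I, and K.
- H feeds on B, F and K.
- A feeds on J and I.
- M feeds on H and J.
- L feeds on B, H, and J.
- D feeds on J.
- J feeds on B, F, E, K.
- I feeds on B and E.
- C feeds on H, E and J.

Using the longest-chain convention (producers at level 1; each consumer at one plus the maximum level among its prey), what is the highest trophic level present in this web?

3

Producers (level 1): K, E, F, B.
K → J → D gives D level 3.
No species has a prey at level 3, so no species reaches level 4.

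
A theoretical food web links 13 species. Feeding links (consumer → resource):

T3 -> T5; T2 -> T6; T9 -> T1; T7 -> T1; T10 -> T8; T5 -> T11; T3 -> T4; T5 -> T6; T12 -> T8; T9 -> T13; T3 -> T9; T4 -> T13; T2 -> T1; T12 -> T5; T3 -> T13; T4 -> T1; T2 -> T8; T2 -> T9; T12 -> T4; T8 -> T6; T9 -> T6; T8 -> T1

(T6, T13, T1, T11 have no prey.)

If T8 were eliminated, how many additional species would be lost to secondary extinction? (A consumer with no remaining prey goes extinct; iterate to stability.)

Remove T8.
Round 1: T10 (all prey gone) → extinct.
No further losses. Total secondary extinctions: 1.

1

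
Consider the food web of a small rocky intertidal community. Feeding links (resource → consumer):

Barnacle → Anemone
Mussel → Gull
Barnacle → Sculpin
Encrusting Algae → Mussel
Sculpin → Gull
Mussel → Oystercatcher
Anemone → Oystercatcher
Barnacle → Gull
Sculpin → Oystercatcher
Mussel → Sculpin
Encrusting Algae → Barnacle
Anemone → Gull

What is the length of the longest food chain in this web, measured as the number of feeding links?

One longest chain: Encrusting Algae → Mussel → Sculpin → Gull.
It has 4 species and 3 links.

3 links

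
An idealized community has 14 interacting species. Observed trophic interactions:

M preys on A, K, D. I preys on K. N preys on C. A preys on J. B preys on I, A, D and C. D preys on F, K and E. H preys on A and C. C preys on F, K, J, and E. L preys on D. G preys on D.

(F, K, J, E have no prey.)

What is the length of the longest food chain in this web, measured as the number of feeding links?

One longest chain: F → D → B.
It has 3 species and 2 links.

2 links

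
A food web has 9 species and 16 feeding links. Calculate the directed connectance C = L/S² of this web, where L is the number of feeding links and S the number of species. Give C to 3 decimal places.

C = 0.198

The web has S = 9 species and L = 16 feeding links.
C = L / S² = 16 / 81 = 0.1975 ≈ 0.198.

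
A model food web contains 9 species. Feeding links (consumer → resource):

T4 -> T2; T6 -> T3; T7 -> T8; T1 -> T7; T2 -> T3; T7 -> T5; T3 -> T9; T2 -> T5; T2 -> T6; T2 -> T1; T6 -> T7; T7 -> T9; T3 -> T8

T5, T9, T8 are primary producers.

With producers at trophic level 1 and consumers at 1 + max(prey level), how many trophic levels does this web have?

5

Producers (level 1): T5, T9, T8.
T5 → T7 → T6 → T2 → T4 gives T4 level 5.
No species has a prey at level 5, so no species reaches level 6.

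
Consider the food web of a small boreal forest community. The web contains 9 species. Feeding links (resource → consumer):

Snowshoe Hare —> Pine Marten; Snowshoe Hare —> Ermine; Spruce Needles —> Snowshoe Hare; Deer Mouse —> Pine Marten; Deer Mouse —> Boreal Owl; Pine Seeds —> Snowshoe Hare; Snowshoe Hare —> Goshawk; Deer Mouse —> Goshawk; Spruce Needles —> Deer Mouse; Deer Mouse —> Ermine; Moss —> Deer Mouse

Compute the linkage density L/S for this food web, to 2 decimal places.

There are L = 11 links among S = 9 species.
L/S = 11/9 = 1.2222 ≈ 1.22.

L/S = 1.22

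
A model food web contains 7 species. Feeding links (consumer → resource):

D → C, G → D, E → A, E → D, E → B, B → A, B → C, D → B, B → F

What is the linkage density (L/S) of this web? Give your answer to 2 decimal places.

L/S = 1.29

There are L = 9 links among S = 7 species.
L/S = 9/7 = 1.2857 ≈ 1.29.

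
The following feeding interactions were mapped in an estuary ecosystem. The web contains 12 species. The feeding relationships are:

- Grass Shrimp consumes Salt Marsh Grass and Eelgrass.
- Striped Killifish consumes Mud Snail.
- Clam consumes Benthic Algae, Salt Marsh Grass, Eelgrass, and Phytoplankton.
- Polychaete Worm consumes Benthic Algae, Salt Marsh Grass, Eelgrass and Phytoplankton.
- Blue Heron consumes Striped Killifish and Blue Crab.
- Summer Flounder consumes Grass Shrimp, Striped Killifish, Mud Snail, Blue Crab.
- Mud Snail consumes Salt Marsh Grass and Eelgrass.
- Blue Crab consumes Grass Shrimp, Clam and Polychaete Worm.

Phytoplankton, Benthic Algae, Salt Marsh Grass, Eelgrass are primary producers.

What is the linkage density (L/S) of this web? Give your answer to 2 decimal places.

There are L = 22 links among S = 12 species.
L/S = 22/12 = 1.8333 ≈ 1.83.

L/S = 1.83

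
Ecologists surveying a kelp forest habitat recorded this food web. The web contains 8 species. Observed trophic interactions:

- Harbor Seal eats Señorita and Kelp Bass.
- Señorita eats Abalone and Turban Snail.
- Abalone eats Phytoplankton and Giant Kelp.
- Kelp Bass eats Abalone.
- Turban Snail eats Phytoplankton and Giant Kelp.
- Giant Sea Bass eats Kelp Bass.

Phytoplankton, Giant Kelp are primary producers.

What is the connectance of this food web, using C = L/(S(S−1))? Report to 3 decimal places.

The web has S = 8 species and L = 10 feeding links.
C = L / (S(S−1)) = 10 / 56 = 0.1786 ≈ 0.179.

C = 0.179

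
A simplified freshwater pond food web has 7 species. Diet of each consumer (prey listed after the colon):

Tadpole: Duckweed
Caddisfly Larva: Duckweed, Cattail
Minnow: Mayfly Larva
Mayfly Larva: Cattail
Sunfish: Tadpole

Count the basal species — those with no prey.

2

Basal species (no prey listed): Duckweed, Cattail.
Count: 2.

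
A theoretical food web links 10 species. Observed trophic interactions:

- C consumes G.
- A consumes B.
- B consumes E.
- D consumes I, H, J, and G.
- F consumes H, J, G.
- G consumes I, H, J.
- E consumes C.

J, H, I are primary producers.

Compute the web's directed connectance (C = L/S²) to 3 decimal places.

The web has S = 10 species and L = 14 feeding links.
C = L / S² = 14 / 100 = 0.1400 ≈ 0.140.

C = 0.140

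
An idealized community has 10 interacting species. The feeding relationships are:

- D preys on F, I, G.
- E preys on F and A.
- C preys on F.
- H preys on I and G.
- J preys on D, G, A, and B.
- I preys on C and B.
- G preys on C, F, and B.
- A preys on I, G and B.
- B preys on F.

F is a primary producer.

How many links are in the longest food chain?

One longest chain: F → B → I → A → E.
It has 5 species and 4 links.

4 links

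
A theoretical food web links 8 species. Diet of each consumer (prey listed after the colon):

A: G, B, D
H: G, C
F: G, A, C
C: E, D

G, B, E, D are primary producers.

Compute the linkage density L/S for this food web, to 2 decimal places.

There are L = 10 links among S = 8 species.
L/S = 10/8 = 1.2500 ≈ 1.25.

L/S = 1.25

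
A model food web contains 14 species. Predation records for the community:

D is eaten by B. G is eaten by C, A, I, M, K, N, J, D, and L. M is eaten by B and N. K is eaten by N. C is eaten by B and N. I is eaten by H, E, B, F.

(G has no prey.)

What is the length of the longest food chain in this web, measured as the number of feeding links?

One longest chain: G → C → B.
It has 3 species and 2 links.

2 links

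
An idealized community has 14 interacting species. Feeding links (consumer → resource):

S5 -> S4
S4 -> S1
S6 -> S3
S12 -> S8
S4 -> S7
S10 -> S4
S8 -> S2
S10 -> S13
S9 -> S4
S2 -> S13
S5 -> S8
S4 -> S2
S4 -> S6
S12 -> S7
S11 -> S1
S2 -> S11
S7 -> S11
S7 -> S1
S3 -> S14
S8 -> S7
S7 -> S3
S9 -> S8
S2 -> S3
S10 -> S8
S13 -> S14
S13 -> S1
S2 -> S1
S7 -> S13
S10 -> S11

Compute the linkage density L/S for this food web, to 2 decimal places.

L/S = 2.07

There are L = 29 links among S = 14 species.
L/S = 29/14 = 2.0714 ≈ 2.07.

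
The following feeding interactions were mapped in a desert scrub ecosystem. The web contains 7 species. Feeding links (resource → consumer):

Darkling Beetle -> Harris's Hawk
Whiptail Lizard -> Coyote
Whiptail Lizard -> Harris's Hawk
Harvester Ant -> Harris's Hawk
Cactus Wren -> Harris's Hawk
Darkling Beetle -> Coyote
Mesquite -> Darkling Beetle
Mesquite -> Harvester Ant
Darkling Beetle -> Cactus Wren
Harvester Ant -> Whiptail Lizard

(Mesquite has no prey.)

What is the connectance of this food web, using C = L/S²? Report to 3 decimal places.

The web has S = 7 species and L = 10 feeding links.
C = L / S² = 10 / 49 = 0.2041 ≈ 0.204.

C = 0.204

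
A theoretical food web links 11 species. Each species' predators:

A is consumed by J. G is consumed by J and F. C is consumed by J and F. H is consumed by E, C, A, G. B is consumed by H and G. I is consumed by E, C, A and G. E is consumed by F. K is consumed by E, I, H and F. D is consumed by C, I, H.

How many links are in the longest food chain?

3 links

One longest chain: K → H → E → F.
It has 4 species and 3 links.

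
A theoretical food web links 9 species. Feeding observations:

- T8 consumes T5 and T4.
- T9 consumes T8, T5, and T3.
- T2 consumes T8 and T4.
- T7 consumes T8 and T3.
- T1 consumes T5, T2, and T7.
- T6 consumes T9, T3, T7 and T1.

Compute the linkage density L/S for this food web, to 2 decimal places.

L/S = 1.78

There are L = 16 links among S = 9 species.
L/S = 16/9 = 1.7778 ≈ 1.78.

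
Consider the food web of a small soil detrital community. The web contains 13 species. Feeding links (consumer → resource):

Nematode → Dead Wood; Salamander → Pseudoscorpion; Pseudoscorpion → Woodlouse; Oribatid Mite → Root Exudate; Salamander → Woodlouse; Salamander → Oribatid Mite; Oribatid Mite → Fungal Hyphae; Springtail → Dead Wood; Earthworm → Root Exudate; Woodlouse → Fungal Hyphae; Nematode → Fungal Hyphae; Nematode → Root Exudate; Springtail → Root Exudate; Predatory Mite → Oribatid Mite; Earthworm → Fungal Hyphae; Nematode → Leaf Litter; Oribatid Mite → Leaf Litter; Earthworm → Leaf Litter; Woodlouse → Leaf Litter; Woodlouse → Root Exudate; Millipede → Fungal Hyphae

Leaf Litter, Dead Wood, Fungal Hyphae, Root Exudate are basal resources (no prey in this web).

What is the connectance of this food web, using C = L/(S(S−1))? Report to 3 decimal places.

The web has S = 13 species and L = 21 feeding links.
C = L / (S(S−1)) = 21 / 156 = 0.1346 ≈ 0.135.

C = 0.135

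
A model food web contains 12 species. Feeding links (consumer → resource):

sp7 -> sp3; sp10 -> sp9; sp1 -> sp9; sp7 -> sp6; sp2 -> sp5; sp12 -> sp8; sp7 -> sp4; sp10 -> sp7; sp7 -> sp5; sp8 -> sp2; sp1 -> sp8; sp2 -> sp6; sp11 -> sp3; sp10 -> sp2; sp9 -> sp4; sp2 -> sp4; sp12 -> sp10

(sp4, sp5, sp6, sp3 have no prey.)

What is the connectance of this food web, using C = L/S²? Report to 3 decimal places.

C = 0.118

The web has S = 12 species and L = 17 feeding links.
C = L / S² = 17 / 144 = 0.1181 ≈ 0.118.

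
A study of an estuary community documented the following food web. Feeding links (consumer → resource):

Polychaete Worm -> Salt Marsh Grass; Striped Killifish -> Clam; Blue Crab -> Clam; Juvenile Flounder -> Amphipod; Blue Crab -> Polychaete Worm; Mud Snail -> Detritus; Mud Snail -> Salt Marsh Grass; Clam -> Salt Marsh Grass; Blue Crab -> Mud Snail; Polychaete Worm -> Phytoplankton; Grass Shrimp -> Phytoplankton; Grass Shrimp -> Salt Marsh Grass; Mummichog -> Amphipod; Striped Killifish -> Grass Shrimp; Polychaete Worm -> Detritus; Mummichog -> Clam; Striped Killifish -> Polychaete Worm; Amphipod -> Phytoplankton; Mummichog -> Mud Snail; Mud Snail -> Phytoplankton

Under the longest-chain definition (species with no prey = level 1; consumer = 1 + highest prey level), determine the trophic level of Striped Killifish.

Salt Marsh Grass has no prey (basal) → level 1.
Clam eats Salt Marsh Grass → level 2.
Striped Killifish eats Clam (level 2); other prey at levels: Grass Shrimp 2, Polychaete Worm 2 → level 3.

Trophic level 3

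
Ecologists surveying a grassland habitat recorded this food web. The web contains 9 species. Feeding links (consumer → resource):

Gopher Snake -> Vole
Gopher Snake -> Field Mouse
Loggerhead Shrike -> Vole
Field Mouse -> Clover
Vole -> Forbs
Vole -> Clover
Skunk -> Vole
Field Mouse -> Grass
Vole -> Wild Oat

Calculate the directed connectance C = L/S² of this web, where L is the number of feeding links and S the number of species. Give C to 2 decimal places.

C = 0.11

The web has S = 9 species and L = 9 feeding links.
C = L / S² = 9 / 81 = 0.1111 ≈ 0.11.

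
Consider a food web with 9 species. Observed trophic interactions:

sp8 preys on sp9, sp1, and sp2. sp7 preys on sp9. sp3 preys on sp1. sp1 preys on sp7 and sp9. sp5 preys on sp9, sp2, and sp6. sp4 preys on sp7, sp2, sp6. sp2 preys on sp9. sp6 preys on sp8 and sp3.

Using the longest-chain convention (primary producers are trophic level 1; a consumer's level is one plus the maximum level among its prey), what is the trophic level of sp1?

sp9 is a producer → level 1.
sp7 eats sp9 → level 2.
sp1 eats sp7 (level 2); other prey at levels: sp9 1 → level 3.

Trophic level 3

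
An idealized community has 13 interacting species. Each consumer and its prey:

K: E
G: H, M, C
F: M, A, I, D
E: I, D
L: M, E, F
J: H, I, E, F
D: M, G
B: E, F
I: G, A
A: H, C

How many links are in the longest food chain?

4 links

One longest chain: H → G → I → F → B.
It has 5 species and 4 links.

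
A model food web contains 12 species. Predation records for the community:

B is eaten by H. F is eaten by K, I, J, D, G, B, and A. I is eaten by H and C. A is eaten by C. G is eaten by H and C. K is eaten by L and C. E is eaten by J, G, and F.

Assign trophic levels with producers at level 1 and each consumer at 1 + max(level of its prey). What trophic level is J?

E is a producer → level 1.
F eats E → level 2.
J eats F (level 2); other prey at levels: E 1 → level 3.

Trophic level 3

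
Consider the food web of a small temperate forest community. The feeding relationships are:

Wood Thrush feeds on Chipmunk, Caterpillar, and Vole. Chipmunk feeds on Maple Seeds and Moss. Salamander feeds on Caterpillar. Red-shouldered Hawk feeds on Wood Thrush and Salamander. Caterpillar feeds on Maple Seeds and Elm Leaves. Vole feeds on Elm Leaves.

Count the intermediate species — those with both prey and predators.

Intermediate species (has both prey and predators): Chipmunk, Vole, Caterpillar, Salamander, Wood Thrush.
Count: 5.

5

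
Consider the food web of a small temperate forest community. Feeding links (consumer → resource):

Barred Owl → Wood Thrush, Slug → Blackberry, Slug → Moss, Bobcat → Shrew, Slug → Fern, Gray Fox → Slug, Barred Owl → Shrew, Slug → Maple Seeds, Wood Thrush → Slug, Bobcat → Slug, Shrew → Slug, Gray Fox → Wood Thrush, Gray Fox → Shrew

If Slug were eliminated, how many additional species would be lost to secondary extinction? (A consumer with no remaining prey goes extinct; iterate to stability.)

Remove Slug.
Round 1: Shrew (all prey gone), Wood Thrush (all prey gone) → extinct.
Round 2: Bobcat (all prey gone), Gray Fox (all prey gone), Barred Owl (all prey gone) → extinct.
No further losses. Total secondary extinctions: 5.

5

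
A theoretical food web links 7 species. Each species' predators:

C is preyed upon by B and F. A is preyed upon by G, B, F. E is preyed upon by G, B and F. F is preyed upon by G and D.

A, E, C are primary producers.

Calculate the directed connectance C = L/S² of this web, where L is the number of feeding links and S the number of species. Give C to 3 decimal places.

The web has S = 7 species and L = 10 feeding links.
C = L / S² = 10 / 49 = 0.2041 ≈ 0.204.

C = 0.204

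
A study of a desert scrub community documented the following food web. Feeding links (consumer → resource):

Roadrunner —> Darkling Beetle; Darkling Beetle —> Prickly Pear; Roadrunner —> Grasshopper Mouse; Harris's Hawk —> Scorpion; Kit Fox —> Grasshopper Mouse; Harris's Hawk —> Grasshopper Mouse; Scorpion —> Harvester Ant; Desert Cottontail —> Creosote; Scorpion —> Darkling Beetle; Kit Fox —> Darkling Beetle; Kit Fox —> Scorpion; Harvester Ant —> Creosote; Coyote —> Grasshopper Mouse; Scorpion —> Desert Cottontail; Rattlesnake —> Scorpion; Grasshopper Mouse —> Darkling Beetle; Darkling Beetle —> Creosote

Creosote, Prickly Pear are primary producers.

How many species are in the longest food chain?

One longest chain: Creosote → Desert Cottontail → Scorpion → Harris's Hawk.
It has 4 species and 3 links.

4 species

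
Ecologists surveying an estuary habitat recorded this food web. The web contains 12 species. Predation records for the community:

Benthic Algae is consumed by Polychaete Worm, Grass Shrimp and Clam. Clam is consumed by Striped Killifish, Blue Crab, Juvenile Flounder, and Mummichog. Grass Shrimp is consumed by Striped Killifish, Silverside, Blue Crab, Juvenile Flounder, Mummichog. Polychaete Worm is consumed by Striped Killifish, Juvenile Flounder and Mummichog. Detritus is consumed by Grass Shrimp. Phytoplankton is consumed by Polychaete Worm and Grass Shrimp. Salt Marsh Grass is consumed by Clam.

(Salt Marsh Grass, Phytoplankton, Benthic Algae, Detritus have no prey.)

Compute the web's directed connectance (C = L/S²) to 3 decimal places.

C = 0.132

The web has S = 12 species and L = 19 feeding links.
C = L / S² = 19 / 144 = 0.1319 ≈ 0.132.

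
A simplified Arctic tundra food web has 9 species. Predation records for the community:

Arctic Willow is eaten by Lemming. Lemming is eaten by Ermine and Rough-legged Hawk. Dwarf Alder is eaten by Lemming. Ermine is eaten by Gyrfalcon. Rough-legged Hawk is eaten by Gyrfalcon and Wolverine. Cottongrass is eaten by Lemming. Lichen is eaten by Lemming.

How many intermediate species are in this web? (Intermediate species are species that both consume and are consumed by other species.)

Intermediate species (has both prey and predators): Lemming, Ermine, Rough-legged Hawk.
Count: 3.

3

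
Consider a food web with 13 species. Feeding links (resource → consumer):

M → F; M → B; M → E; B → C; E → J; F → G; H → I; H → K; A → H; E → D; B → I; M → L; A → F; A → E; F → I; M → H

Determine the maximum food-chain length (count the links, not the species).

One longest chain: A → E → J.
It has 3 species and 2 links.

2 links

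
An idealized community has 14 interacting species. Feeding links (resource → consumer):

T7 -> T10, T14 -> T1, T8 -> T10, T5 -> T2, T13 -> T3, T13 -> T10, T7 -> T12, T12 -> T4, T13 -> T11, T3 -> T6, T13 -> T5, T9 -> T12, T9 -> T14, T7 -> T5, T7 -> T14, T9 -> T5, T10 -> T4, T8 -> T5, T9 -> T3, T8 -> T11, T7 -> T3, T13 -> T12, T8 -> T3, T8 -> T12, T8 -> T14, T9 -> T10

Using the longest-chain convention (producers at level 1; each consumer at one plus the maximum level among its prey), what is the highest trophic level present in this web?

3

Producers (level 1): T8, T7, T13, T9.
T8 → T3 → T6 gives T6 level 3.
No species has a prey at level 3, so no species reaches level 4.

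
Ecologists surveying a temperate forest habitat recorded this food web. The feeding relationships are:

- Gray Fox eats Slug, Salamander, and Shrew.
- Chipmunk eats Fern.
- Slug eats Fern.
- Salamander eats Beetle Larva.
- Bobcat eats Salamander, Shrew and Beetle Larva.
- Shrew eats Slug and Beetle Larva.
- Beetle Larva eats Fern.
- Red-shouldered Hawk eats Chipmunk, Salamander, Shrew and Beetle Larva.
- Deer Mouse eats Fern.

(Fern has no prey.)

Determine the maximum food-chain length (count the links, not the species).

One longest chain: Fern → Beetle Larva → Shrew → Bobcat.
It has 4 species and 3 links.

3 links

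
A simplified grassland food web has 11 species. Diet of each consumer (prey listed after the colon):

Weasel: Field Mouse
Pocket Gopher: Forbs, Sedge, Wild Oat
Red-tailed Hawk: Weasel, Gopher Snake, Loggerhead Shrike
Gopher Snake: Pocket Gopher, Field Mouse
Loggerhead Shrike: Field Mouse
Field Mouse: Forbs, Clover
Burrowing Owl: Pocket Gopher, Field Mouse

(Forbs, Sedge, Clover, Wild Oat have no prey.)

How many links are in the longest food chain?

3 links

One longest chain: Forbs → Pocket Gopher → Gopher Snake → Red-tailed Hawk.
It has 4 species and 3 links.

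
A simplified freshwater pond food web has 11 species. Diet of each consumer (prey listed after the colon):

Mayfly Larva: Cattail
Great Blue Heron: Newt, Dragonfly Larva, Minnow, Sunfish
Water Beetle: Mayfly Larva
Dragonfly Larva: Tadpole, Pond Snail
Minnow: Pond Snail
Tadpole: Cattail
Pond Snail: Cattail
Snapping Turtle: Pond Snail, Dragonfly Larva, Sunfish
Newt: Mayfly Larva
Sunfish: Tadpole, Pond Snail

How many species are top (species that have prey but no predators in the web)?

3

Top species (has prey, but nothing eats it): Water Beetle, Great Blue Heron, Snapping Turtle.
Count: 3.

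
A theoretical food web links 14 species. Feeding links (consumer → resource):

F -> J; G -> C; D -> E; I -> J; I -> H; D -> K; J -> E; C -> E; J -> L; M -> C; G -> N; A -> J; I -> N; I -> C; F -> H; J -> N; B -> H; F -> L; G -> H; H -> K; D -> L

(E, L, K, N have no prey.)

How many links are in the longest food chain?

2 links

One longest chain: E → C → M.
It has 3 species and 2 links.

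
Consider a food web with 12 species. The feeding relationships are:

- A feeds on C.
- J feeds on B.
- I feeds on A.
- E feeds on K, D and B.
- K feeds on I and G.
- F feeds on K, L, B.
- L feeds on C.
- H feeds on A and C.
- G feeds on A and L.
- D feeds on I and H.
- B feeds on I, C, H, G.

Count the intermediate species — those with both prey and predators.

8

Intermediate species (has both prey and predators): A, L, G, H, I, K, D, B.
Count: 8.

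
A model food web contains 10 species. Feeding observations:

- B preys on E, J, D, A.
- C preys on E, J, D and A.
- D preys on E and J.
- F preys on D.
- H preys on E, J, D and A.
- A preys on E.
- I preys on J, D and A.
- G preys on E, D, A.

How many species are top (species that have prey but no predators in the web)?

6

Top species (has prey, but nothing eats it): G, H, I, F, B, C.
Count: 6.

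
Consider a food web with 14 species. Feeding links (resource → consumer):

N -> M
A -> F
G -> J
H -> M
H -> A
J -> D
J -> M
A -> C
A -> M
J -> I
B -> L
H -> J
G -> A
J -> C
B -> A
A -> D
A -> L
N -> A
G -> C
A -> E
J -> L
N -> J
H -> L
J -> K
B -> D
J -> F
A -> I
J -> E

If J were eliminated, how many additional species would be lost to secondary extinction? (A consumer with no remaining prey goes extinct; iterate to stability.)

Remove J.
Round 1: K (all prey gone) → extinct.
No further losses. Total secondary extinctions: 1.

1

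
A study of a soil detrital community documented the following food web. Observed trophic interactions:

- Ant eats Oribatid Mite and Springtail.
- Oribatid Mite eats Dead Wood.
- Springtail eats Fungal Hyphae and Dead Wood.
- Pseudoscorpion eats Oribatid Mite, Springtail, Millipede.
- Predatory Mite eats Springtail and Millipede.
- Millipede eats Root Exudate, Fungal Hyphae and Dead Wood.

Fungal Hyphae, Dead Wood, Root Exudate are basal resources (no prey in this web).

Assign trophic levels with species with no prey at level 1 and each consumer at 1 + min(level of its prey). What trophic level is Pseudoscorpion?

Dead Wood has no prey (basal) → level 1.
Oribatid Mite eats Dead Wood → level 2.
Pseudoscorpion eats Oribatid Mite → level 3.
No prey of Pseudoscorpion is below level 2, so 3 is the minimum.

Trophic level 3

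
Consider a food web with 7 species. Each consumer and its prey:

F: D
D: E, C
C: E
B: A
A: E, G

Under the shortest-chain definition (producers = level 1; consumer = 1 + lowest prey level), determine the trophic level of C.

Trophic level 2

E is a producer → level 1.
C eats E → level 2.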